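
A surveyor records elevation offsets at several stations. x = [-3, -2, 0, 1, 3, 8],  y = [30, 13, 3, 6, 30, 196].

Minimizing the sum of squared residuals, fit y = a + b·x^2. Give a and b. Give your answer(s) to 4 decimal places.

a = 2.4941, b = 3.0234

Normal-equation sums: Σ1 = 6, Σx^2 = 87, Σx^2·x^2 = 4275.
Right-hand side: Σy = 278, Σx^2·y = 13142.
MᵀM·[a, b]ᵀ = Mᵀy becomes [[6, 87]; [87, 4275]]·[a, b]ᵀ = [278, 13142]ᵀ.
Δ = 6·4275 − 87² = 18081.
a = (278·4275 − 87·13142)/18081 = 15032/6027; b = (6·13142 − 87·278)/18081 = 6074/2009.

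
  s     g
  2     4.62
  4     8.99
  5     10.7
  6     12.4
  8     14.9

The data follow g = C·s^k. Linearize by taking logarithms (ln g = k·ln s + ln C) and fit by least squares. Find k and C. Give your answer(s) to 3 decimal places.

Let Y = ln g. Fitting Y = k·ln s + ln C by least squares:
XᵀX = [[12.5270, 7.5601]; [7.5601, 5]], rhs = [18.0484, 11.3158]ᵀ  (here Σln s = 7.5601, Σ(ln s)² = 12.5270, Σln g = 11.3158, Σln s·ln g = 18.0484).
Slope k = (n·Σln s·ln g − Σln s·Σln g)/(n·Σ(ln s)² − (Σln s)²) = (5·18.0484 − 7.5601·11.3158)/5.4804 = 0.85647; ln C = (Σln g − k·Σln s)/n = 0.96817, so C = exp(0.96817) = 2.63311.

k = 0.856, C = 2.633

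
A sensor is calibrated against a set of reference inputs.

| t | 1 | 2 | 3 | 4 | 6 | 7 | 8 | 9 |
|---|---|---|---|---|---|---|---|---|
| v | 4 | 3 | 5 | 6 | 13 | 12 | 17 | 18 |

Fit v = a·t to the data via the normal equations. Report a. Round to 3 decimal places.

a = 1.958

The normal equations are: 260·a = 509.
a = 509/260 = 1.95769.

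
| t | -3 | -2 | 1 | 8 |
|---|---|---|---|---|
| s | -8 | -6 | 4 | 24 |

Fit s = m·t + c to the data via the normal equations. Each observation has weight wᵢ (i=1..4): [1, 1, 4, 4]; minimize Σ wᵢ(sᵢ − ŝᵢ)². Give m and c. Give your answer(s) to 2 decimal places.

m = 2.92, c = 0.75

From the data, Σwᵢ·t·t = 273, Σwᵢ·t = 31, Σwᵢ·1 = 10.
And Σwᵢ·t·s = 820, Σwᵢ·s = 98.
XᵀWX·[m, c]ᵀ = XᵀWs becomes [[273, 31]; [31, 10]]·[m, c]ᵀ = [820, 98]ᵀ.
det = 273·10 − 31² = 1769.
m = (820·10 − 31·98)/1769 = 178/61; c = (273·98 − 31·820)/1769 = 46/61.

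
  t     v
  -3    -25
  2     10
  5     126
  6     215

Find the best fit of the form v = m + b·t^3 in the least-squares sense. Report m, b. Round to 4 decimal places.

With design matrix M, MᵀM = [[4, 322]; [322, 63074]] and Mᵀv = [326, 62945]ᵀ.
Eliminating b: 63074·(row 1) − 322·(row 2) gives 148612·m = 63074·326 − 322·62945 = 293834, so m = 146917/74306.
Then b = (62945 − 322·(146917/74306))/63074 = 36702/37153.

m = 1.9772, b = 0.9879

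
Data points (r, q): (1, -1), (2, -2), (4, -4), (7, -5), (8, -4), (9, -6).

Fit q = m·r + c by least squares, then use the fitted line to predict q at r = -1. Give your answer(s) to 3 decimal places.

Forming AᵀA = [[215, 31]; [31, 6]] and Aᵀq = [-142, -22]ᵀ gives AᵀA·[m, c]ᵀ = Aᵀq.
Eliminating c: 6·(row 1) − 31·(row 2) gives 329·m = 6·(-142) − 31·(-22) = -170, so m = -170/329.
Then c = ((-22) − 31·(-170/329))/6 = -328/329.
At r = -1: q̂ = (-170/329)·(-1) + (-328/329)·(1) = -158/329.

q̂ = -0.480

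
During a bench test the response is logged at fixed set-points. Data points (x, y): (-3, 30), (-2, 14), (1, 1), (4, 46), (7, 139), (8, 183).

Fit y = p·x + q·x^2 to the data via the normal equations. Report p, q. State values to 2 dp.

p = -0.91, q = 2.98

Compute the Gram sums: Σx·x = 143, Σx·x^2 = 885, Σx^2·x^2 = 6851.
Moment sums: Σx·y = 2504, Σx^2·y = 19586.
So AᵀA·[p, q]ᵀ = Aᵀy: [[143, 885]; [885, 6851]]·[p, q]ᵀ = [2504, 19586]ᵀ.
Δ = 143·6851 − 885² = 196468.
p = (2504·6851 − 885·19586)/196468 = -89353/98234; q = (143·19586 − 885·2504)/196468 = 292379/98234.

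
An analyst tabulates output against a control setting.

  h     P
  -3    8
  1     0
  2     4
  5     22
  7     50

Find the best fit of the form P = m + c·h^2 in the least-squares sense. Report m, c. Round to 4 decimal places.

m = -1.1844, c = 1.0218

AᵀA·[m, c]ᵀ = AᵀP reads: 5·m + 88·c = 84;  88·m + 3124·c = 3088.
(Σ1 = 5, Σh^2 = 88, Σh^2·h^2 = 3124, ΣP = 84, Σh^2·P = 3088.)
det = 5·3124 − 88² = 7876.
m = (84·3124 − 88·3088)/7876 = -212/179; c = (5·3088 − 88·84)/7876 = 2012/1969.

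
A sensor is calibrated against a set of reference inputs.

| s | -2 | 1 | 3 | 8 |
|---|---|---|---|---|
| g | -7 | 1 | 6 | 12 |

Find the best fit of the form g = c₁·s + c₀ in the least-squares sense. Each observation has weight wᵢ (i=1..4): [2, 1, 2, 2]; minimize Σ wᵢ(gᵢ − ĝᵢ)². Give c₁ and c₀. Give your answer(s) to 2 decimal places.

Normal-equation sums: Σwᵢ·s·s = 155, Σwᵢ·s = 19, Σwᵢ·1 = 7.
For XᵀWg: Σwᵢ·s·g = 257, Σwᵢ·g = 23.
Normal equations: [[155, 19]; [19, 7]]·[c₁, c₀]ᵀ = [257, 23]ᵀ.
Eliminating c₀: 7·(row 1) − 19·(row 2) gives 724·c₁ = 7·257 − 19·23 = 1362, so c₁ = 681/362.
Then c₀ = (23 − 19·(681/362))/7 = -659/362.

c₁ = 1.88, c₀ = -1.82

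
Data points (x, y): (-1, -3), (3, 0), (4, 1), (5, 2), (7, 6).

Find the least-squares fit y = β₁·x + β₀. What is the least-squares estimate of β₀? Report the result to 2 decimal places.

Forming AᵀA = [[100, 18]; [18, 5]] and Aᵀy = [59, 6]ᵀ gives AᵀA·[β₁, β₀]ᵀ = Aᵀy.
det = 100·5 − 18² = 176.
β₁ = (59·5 − 18·6)/176 = 17/16; β₀ = (100·6 − 18·59)/176 = -21/8.

β₀ = -2.63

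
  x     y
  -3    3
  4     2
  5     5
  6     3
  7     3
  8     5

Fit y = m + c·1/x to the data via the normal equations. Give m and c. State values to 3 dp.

Setting ∂/∂m … = 0 gives: 6·m + (463/840)·c = 21;  (463/840)·m + (195749/705600)·c = 115/56.
(Σ1 = 6, Σ1/x = 463/840, Σ1/x·1/x = 195749/705600, Σy = 21, Σ1/x·y = 115/56.)
Eliminating c: (195749/705600)·(row 1) − (463/840)·(row 2) gives (38405/28224)·m = (195749/705600)·21 − (463/840)·(115/56) = 184003/39200, so m = 3312054/960125.
Then c = ((115/56) − (463/840)·(3312054/960125))/(195749/705600) = 105336/192025.

m = 3.450, c = 0.549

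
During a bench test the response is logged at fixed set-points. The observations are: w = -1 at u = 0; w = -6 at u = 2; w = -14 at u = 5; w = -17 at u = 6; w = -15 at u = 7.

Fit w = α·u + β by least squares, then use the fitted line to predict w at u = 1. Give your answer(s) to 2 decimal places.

Normal-equation sums: Σu·u = 114, Σu = 20, Σ1 = 5.
And Σu·w = -289, Σw = -53.
So XᵀX·[α, β]ᵀ = Xᵀw: [[114, 20]; [20, 5]]·[α, β]ᵀ = [-289, -53]ᵀ.
Eliminating β: 5·(row 1) − 20·(row 2) gives 170·α = 5·(-289) − 20·(-53) = -385, so α = -77/34.
Then β = ((-53) − 20·(-77/34))/5 = -131/85.
At u = 1: ŵ = (-77/34)·(1) + (-131/85)·(1) = -647/170.

ŵ = -3.81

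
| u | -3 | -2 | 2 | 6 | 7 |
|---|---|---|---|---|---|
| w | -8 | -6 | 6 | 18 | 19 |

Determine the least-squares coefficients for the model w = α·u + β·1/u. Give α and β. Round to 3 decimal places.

α = 2.808, β = 0.517

AᵀA·[α, β]ᵀ = Aᵀw reads: 102·α + 5·β = 289;  5·α + (1163/1764)·β = 302/21.
(Σu·u = 102, Σu·1/u = 5, Σ1/u·1/u = 1163/1764, Σu·w = 289, Σ1/u·w = 302/21.)
Eliminating β: (1163/1764)·(row 1) − 5·(row 2) gives (12421/294)·α = (1163/1764)·289 − 5·(302/21) = 209267/1764, so α = 209267/74526.
Then β = ((302/21) − 5·(209267/74526))/(1163/1764) = 6426/12421.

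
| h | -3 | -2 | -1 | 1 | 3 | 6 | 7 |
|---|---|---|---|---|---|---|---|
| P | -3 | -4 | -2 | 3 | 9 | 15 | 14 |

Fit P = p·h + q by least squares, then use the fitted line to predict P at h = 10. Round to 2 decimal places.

Sums needed: Σh·h = 109, Σh = 11, Σ1 = 7.
For AᵀP: Σh·P = 237, ΣP = 32.
So AᵀA·[p, q]ᵀ = AᵀP: [[109, 11]; [11, 7]]·[p, q]ᵀ = [237, 32]ᵀ.
Determinant 109·7 − 11² = 642.
p = (237·7 − 11·32)/642 = 1307/642; q = (109·32 − 11·237)/642 = 881/642.
At h = 10: P̂ = (1307/642)·(10) + (881/642)·(1) = 13951/642.

P̂ = 21.73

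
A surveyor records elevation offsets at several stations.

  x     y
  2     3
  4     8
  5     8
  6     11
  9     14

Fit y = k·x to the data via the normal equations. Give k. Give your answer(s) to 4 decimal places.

k = 1.6667

Sums needed: Σx·x = 162.
Moment sums: Σx·y = 270.
Hence k = 270 / 162 ≈ 1.66667.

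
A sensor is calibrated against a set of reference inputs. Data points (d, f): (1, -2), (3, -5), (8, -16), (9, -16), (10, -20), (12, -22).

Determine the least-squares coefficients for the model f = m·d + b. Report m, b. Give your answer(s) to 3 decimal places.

m = -1.899, b = 0.110

The normal equations are: 399·m + 43·b = -753;  43·m + 6·b = -81.
(Σd·d = 399, Σd = 43, Σ1 = 6, Σd·f = -753, Σf = -81.)
det = 399·6 − 43² = 545.
m = ((-753)·6 − 43·(-81))/545 = -207/109; b = (399·(-81) − 43·(-753))/545 = 12/109.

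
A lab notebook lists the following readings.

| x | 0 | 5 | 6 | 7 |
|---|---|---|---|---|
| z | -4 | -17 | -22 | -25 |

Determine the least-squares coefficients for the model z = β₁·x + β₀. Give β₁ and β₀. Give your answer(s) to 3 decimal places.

Compute the Gram sums: Σx·x = 110, Σx = 18, Σ1 = 4.
For Mᵀz: Σx·z = -392, Σz = -68.
MᵀM·[β₁, β₀]ᵀ = Mᵀz becomes [[110, 18]; [18, 4]]·[β₁, β₀]ᵀ = [-392, -68]ᵀ.
det = 110·4 − 18² = 116.
β₁ = ((-392)·4 − 18·(-68))/116 = -86/29; β₀ = (110·(-68) − 18·(-392))/116 = -106/29.

β₁ = -2.966, β₀ = -3.655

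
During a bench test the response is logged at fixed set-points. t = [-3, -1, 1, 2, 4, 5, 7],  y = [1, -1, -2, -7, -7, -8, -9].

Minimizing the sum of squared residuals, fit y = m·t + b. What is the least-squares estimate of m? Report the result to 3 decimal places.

m = -1.075

From the data, Σt·t = 105, Σt = 15, Σ1 = 7.
Right-hand side: Σt·y = -149, Σy = -33.
So XᵀX·[m, b]ᵀ = Xᵀy: [[105, 15]; [15, 7]]·[m, b]ᵀ = [-149, -33]ᵀ.
Eliminating b: 7·(row 1) − 15·(row 2) gives 510·m = 7·(-149) − 15·(-33) = -548, so m = -274/255.
Then b = ((-33) − 15·(-274/255))/7 = -41/17.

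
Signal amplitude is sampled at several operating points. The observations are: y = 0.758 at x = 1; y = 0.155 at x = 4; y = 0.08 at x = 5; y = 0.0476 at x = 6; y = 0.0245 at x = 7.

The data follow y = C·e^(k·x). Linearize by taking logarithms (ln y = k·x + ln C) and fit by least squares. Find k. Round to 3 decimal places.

Taking logs, ln y = k·x + ln C, so regress ln y on x.
XᵀX = [[127.0000, 23.0000]; [23.0000, 5]], rhs = [-64.5961, -11.4211]ᵀ  (here Σx = 23.0000, Σ(x)² = 127.0000, Σln y = -11.4211, Σx·ln y = -64.5961).
Δ = 127.0000·5 − (23.0000)² = 106.0000; k = (-64.5961·5 − 23.0000·-11.4211)/106.0000 = -0.56882, ln C = (127.0000·-11.4211 − 23.0000·-64.5961)/106.0000 = 0.33233.

k = -0.569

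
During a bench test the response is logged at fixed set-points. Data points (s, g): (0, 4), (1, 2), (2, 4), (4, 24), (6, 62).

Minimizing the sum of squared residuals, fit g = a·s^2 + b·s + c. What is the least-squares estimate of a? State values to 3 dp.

a = 2.372

The normal equations are: 1569·a + 289·b + 57·c = 2634;  289·a + 57·b + 13·c = 478;  57·a + 13·b + 5·c = 96.
(Σs^2·s^2 = 1569, Σs^2·s = 289, Σs^2 = 57, Σs·s = 57, Σs = 13, Σ1 = 5, Σs^2·g = 2634, Σs·g = 478, Σg = 96.)
Solving the 3×3 system (Gaussian elimination) gives a = 2225/938, b = -4269/938, c = 1872/469.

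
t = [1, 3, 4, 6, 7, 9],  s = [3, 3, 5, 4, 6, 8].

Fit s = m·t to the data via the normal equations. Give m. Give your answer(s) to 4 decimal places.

Normal-equation sums: Σt·t = 192.
For Mᵀs: Σt·s = 170.
m = 170/192 = 0.885417.

m = 0.8854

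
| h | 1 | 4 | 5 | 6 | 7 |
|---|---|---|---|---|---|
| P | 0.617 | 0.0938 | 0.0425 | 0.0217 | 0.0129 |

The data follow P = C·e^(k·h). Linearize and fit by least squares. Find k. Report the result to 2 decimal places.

Taking logs, ln P = k·h + ln C, so regress ln P on h.
Σh = 23.0000, Σ(h)² = 127.0000, Σln P = -14.1887, Σh·ln P = -79.1769.
Equations: 127.0000·k + 23.0000·ln C = -79.1769;  23.0000·k + 5·ln C = -14.1887.
Slope k = (n·Σh·ln P − Σh·Σln P)/(n·Σ(h)² − (Σh)²) = (5·-79.1769 − 23.0000·-14.1887)/106.0000 = -0.65608; ln C = (Σln P − k·Σh)/n = 0.18022.

k = -0.66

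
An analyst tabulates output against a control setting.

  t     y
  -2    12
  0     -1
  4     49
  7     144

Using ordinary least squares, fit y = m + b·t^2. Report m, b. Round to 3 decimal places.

m = 0.172, b = 2.947

With design matrix A, AᵀA = [[4, 69]; [69, 2673]] and Aᵀy = [204, 7888]ᵀ.
Determinant 4·2673 − 69² = 5931.
m = (204·2673 − 69·7888)/5931 = 340/1977; b = (4·7888 − 69·204)/5931 = 17476/5931.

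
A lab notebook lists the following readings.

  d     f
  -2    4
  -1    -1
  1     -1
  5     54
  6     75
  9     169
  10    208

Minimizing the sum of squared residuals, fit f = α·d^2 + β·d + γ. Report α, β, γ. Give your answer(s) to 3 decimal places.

Setting ∂/∂α … = 0 gives: 18500·α + 2062·β + 248·γ = 38553;  2062·α + 248·β + 28·γ = 4313;  248·α + 28·β + 7·γ = 508.
(Σd^2·d^2 = 18500, Σd^2·d = 2062, Σd^2 = 248, Σd·d = 248, Σd = 28, Σ1 = 7, Σd^2·f = 38553, Σd·f = 4313, Σf = 508.)
Inverting the 3×3 Gram matrix, [α, β, γ]ᵀ = [1241971/616578, 569893/616578, -255814/102763]ᵀ.

α = 2.014, β = 0.924, γ = -2.489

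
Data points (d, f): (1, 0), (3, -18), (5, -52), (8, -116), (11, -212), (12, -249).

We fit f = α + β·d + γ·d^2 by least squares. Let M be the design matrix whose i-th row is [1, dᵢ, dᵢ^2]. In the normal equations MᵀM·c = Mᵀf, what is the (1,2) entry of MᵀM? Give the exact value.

40

Row 1 ↔ basis 1, column 2 ↔ basis d, so (MᵀM)_{1,2} = Σᵢ d = (1)·(1) + (1)·(3) + (1)·(5) + (1)·(8) + (1)·(11) + (1)·(12) = 40.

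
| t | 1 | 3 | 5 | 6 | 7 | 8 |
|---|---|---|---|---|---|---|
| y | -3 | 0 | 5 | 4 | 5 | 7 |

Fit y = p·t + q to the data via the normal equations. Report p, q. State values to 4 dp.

With design matrix A, AᵀA = [[184, 30]; [30, 6]] and Aᵀy = [137, 18]ᵀ.
Eliminating q: 6·(row 1) − 30·(row 2) gives 204·p = 6·137 − 30·18 = 282, so p = 47/34.
Then q = (18 − 30·(47/34))/6 = -133/34.

p = 1.3824, q = -3.9118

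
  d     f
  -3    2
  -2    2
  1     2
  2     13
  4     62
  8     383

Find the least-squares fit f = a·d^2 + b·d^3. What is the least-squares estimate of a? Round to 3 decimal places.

Forming AᵀA = [[4466, 33550]; [33550, 267098]] and Aᵀf = [25584, 200100]ᵀ gives AᵀA·[a, b]ᵀ = Aᵀf.
Eliminating b: 267098·(row 1) − 33550·(row 2) gives 67257168·a = 267098·25584 − 33550·200100 = 120080232, so a = 5003343/2802382.
Then b = (200100 − 33550·(5003343/2802382))/267098 = 133725/254762.

a = 1.785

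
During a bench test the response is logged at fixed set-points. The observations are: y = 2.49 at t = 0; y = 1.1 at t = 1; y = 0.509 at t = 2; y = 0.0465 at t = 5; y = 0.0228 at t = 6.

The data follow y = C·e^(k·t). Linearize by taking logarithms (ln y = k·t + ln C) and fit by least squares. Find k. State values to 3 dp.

k = -0.785

Let Y = ln y. Fitting Y = k·t + ln C by least squares:
AᵀA = [[66.0000, 14.0000]; [14.0000, 5]], rhs = [-39.2828, -6.5170]ᵀ  (here Σt = 14.0000, Σ(t)² = 66.0000, Σln y = -6.5170, Σt·ln y = -39.2828).
Solving (det = 134.0000): k = -0.78489, ln C = 0.89430.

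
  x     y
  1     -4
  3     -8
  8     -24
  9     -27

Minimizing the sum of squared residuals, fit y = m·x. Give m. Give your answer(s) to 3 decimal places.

Sums needed: Σx·x = 155.
For Mᵀy: Σx·y = -463.
MᵀM·[m]ᵀ = Mᵀy becomes [[155]]·[m]ᵀ = [-463]ᵀ.
Hence m = -463 / 155 ≈ -2.9871.

m = -2.987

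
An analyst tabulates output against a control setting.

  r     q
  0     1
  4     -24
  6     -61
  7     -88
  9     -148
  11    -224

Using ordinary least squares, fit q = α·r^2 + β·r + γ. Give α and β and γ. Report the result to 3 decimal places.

MᵀM·[α, β, γ]ᵀ = Mᵀq reads: 25155·α + 2683·β + 303·γ = -45984;  2683·α + 303·β + 37·γ = -4874;  303·α + 37·β + 6·γ = -544.
Solving the 3×3 system (Gaussian elimination) gives α = -443453/221880, β = 107273/73960, γ = 146353/110940.

α = -1.999, β = 1.450, γ = 1.319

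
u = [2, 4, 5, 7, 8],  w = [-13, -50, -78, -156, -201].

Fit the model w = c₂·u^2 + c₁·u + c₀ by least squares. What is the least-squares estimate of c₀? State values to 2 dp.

Setting ∂/∂c₂ … = 0 gives: 7394·c₂ + 1052·c₁ + 158·c₀ = -23310;  1052·c₂ + 158·c₁ + 26·c₀ = -3316;  158·c₂ + 26·c₁ + 5·c₀ = -498.
(Σu^2·u^2 = 7394, Σu^2·u = 1052, Σu^2 = 158, Σu·u = 158, Σu = 26, Σ1 = 5, Σu^2·w = -23310, Σu·w = -3316, Σw = -498.)
Inverting the 3×3 Gram matrix, [c₂, c₁, c₀]ᵀ = [-67/21, 8/21, -16/21]ᵀ.

c₀ = -0.76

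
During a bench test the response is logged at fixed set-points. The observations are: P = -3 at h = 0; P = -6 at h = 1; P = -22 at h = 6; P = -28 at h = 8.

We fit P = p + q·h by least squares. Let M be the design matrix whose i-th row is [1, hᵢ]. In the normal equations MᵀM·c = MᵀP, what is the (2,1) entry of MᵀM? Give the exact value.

Row 2 ↔ basis h, column 1 ↔ basis 1, so (MᵀM)_{2,1} = Σᵢ h = (0)·(1) + (1)·(1) + (6)·(1) + (8)·(1) = 15.

15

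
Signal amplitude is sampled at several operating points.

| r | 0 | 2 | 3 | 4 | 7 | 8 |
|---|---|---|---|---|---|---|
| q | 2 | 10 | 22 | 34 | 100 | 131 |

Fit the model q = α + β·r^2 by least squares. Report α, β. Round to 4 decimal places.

α = 2.4254, β = 2.0032

Sums needed: Σ1 = 6, Σr^2 = 142, Σr^2·r^2 = 6850.
Moment sums: Σq = 299, Σr^2·q = 14066.
Normal equations: [[6, 142]; [142, 6850]]·[α, β]ᵀ = [299, 14066]ᵀ.
Determinant 6·6850 − 142² = 20936.
α = (299·6850 − 142·14066)/20936 = 25389/10468; β = (6·14066 − 142·299)/20936 = 20969/10468.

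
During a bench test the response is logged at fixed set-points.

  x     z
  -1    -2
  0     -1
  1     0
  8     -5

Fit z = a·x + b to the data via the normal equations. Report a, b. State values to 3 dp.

From the data, Σx·x = 66, Σx = 8, Σ1 = 4.
Right-hand side: Σx·z = -38, Σz = -8.
So AᵀA·[a, b]ᵀ = Aᵀz: [[66, 8]; [8, 4]]·[a, b]ᵀ = [-38, -8]ᵀ.
Eliminating b: 4·(row 1) − 8·(row 2) gives 200·a = 4·(-38) − 8·(-8) = -88, so a = -11/25.
Then b = ((-8) − 8·(-11/25))/4 = -28/25.

a = -0.440, b = -1.120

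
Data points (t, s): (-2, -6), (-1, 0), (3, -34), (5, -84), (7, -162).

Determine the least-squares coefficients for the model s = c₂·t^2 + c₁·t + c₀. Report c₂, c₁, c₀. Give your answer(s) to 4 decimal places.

c₂ = -2.9683, c₁ = -2.3972, c₀ = 0.7952

Normal-equation sums: Σt^2·t^2 = 3124, Σt^2·t = 486, Σt^2 = 88, Σt·t = 88, Σt = 12, Σ1 = 5.
Moment sums: Σt^2·s = -10368, Σt·s = -1644, Σs = -286.
So MᵀM·[c₂, c₁, c₀]ᵀ = Mᵀs: [[3124, 486, 88]; [486, 88, 12]; [88, 12, 5]]·[c₂, c₁, c₀]ᵀ = [-10368, -1644, -286]ᵀ.
Solving the 3×3 system (Gaussian elimination) gives c₂ = -65810/22171, c₁ = -53148/22171, c₀ = 17630/22171.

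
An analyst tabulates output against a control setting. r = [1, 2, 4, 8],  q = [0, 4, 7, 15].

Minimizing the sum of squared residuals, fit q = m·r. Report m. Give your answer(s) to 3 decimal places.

m = 1.835

With design matrix M, MᵀM = [[85]] and Mᵀq = [156]ᵀ.
Hence m = 156 / 85 ≈ 1.83529.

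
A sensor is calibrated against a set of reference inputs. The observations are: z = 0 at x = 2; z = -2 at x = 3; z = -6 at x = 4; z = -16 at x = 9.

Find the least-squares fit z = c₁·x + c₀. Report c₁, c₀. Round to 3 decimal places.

Sums needed: Σx·x = 110, Σx = 18, Σ1 = 4.
Moment sums: Σx·z = -174, Σz = -24.
So MᵀM·[c₁, c₀]ᵀ = Mᵀz: [[110, 18]; [18, 4]]·[c₁, c₀]ᵀ = [-174, -24]ᵀ.
Eliminating c₀: 4·(row 1) − 18·(row 2) gives 116·c₁ = 4·(-174) − 18·(-24) = -264, so c₁ = -66/29.
Then c₀ = ((-24) − 18·(-66/29))/4 = 123/29.

c₁ = -2.276, c₀ = 4.241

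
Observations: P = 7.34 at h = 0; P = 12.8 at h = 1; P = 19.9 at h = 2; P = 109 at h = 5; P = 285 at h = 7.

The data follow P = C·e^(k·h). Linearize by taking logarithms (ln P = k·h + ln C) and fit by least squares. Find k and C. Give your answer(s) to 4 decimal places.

Let Y = ln P. Fitting Y = k·h + ln C by least squares:
XᵀX = [[79.0000, 15.0000]; [15.0000, 5]], rhs = [71.5550, 17.8773]ᵀ  (here Σh = 15.0000, Σ(h)² = 79.0000, Σln P = 17.8773, Σh·ln P = 71.5550).
Δ = 79.0000·5 − (15.0000)² = 170.0000; k = (71.5550·5 − 15.0000·17.8773)/170.0000 = 0.52715, ln C = (79.0000·17.8773 − 15.0000·71.5550)/170.0000 = 1.99402, so C = exp(1.99402) = 7.34504.

k = 0.5271, C = 7.3450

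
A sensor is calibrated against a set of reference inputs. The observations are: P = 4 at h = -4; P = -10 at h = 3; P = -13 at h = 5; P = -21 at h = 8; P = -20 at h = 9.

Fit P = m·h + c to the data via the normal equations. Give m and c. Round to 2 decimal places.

m = -1.94, c = -3.86

Normal-equation sums: Σh·h = 195, Σh = 21, Σ1 = 5.
Moment sums: Σh·P = -459, ΣP = -60.
Δ = 195·5 − 21² = 534.
m = ((-459)·5 − 21·(-60))/534 = -345/178; c = (195·(-60) − 21·(-459))/534 = -687/178.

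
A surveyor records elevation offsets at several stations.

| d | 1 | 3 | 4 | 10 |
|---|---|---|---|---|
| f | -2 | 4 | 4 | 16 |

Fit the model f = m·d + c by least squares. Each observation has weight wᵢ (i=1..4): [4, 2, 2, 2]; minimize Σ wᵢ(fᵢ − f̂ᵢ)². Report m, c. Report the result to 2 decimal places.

m = 1.97, c = -3.49

The normal equations are: 254·m + 38·c = 368;  38·m + 10·c = 40.
Eliminating c: 10·(row 1) − 38·(row 2) gives 1096·m = 10·368 − 38·40 = 2160, so m = 270/137.
Then c = (40 − 38·(270/137))/10 = -478/137.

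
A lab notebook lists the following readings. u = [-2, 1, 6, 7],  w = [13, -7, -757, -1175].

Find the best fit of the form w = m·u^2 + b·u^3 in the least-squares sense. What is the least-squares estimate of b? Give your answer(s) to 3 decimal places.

b = -2.994

Entries of XᵀX: Σu^2·u^2 = 3714, Σu^2·u^3 = 24552, Σu^3·u^3 = 164370.
Moment sums: Σu^2·w = -84782, Σu^3·w = -566648.
XᵀX·[m, b]ᵀ = Xᵀw becomes [[3714, 24552]; [24552, 164370]]·[m, b]ᵀ = [-84782, -566648]ᵀ.
Eliminating b: 164370·(row 1) − 24552·(row 2) gives 7669476·m = 164370·(-84782) − 24552·(-566648) = -23275644, so m = -1939637/639123.
Then b = ((-566648) − 24552·(-1939637/639123))/164370 = -1913584/639123.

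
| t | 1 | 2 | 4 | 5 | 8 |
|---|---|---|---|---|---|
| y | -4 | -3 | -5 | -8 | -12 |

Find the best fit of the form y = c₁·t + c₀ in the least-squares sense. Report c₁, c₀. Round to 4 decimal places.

Setting ∂/∂c₁ … = 0 gives: 110·c₁ + 20·c₀ = -166;  20·c₁ + 5·c₀ = -32.
(Σt·t = 110, Σt = 20, Σ1 = 5, Σt·y = -166, Σy = -32.)
Determinant 110·5 − 20² = 150.
c₁ = ((-166)·5 − 20·(-32))/150 = -19/15; c₀ = (110·(-32) − 20·(-166))/150 = -4/3.

c₁ = -1.2667, c₀ = -1.3333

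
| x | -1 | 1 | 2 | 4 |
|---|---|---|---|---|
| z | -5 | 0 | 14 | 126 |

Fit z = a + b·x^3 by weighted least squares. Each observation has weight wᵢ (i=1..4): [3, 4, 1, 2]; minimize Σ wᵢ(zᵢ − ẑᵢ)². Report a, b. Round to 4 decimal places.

Compute the Gram sums: Σwᵢ·1 = 10, Σwᵢ·x^3 = 137, Σwᵢ·x^3·x^3 = 8263.
And Σwᵢ·z = 251, Σwᵢ·x^3·z = 16255.
So MᵀWM·[a, b]ᵀ = MᵀWz: [[10, 137]; [137, 8263]]·[a, b]ᵀ = [251, 16255]ᵀ.
Determinant 10·8263 − 137² = 63861.
a = (251·8263 − 137·16255)/63861 = -7282/3041; b = (10·16255 − 137·251)/63861 = 6103/3041.

a = -2.3946, b = 2.0069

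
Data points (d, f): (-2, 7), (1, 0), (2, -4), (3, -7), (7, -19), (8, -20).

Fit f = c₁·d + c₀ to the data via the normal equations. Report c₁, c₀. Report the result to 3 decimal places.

Entries of XᵀX: Σd·d = 131, Σd = 19, Σ1 = 6.
And Σd·f = -336, Σf = -43.
Eliminating c₀: 6·(row 1) − 19·(row 2) gives 425·c₁ = 6·(-336) − 19·(-43) = -1199, so c₁ = -1199/425.
Then c₀ = ((-43) − 19·(-1199/425))/6 = 751/425.

c₁ = -2.821, c₀ = 1.767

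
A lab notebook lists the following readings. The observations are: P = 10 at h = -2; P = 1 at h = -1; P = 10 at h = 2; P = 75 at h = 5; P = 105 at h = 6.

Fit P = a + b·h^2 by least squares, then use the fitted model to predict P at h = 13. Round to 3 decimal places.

P̂ = 505.200

From the data, Σ1 = 5, Σh^2 = 70, Σh^2·h^2 = 1954.
And ΣP = 201, Σh^2·P = 5736.
So AᵀA·[a, b]ᵀ = AᵀP: [[5, 70]; [70, 1954]]·[a, b]ᵀ = [201, 5736]ᵀ.
Determinant 5·1954 − 70² = 4870.
a = (201·1954 − 70·5736)/4870 = -9/5; b = (5·5736 − 70·201)/4870 = 3.
At h = 13: P̂ = (-9/5)·(1) + (3)·(169) = 2526/5.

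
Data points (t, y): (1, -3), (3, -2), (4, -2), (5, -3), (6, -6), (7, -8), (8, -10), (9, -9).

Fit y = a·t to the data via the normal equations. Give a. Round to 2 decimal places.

With design matrix X, XᵀX = [[281]] and Xᵀy = [-285]ᵀ.
Hence a = -285 / 281 ≈ -1.01423.

a = -1.01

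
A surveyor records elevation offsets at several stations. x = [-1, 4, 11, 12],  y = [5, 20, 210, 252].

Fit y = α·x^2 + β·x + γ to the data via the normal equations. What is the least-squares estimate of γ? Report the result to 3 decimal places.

γ = -0.012

Forming MᵀM = [[35634, 3122, 282]; [3122, 282, 26]; [282, 26, 4]] and Mᵀy = [62023, 5409, 487]ᵀ gives MᵀM·[α, β, γ]ᵀ = Mᵀy.
Row-reducing yields α = 118521/59284, β = -174955/59284, γ = -174/14821.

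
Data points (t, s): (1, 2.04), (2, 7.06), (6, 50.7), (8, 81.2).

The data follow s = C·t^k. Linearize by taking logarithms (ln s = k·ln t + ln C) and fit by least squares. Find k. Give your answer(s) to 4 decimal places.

k = 1.7784

With ln sᵢ as the transformed response and ln tᵢ as the regressor:
Σln t = 4.5643, Σ(ln t)² = 8.0149, Σln s = 10.9902, Σln t·ln s = 17.5322.
Normal system: [[8.0149, 4.5643]; [4.5643, 4]]·[k, ln C]ᵀ = [17.5322, 10.9902]ᵀ.
Solving (det = 11.2265): k = 1.77842, ln C = 0.71822.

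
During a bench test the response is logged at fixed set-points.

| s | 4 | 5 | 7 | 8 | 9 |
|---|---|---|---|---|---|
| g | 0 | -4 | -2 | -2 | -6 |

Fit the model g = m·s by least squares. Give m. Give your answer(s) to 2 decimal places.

m = -0.44

Sums needed: Σs·s = 235.
Right-hand side: Σs·g = -104.
So XᵀX·[m]ᵀ = Xᵀg: [[235]]·[m]ᵀ = [-104]ᵀ.
m = (-104)/235 = -0.442553.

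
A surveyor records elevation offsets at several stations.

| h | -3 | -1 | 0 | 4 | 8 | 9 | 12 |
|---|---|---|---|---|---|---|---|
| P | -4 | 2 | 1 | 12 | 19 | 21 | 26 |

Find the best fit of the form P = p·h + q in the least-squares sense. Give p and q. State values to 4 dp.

p = 2.0117, q = 2.6657

The normal equations are: 315·p + 29·q = 711;  29·p + 7·q = 77.
Eliminating q: 7·(row 1) − 29·(row 2) gives 1364·p = 7·711 − 29·77 = 2744, so p = 686/341.
Then q = (77 − 29·(686/341))/7 = 909/341.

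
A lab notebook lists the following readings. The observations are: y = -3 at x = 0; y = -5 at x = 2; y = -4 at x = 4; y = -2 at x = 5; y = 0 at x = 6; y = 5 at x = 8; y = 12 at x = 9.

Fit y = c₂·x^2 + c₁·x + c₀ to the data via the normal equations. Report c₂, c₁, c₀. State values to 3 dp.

With design matrix M, MᵀM = [[12850, 1654, 226]; [1654, 226, 34]; [226, 34, 7]] and Mᵀy = [1158, 112, 3]ᵀ.
Solving the 3×3 system (Gaussian elimination) gives c₂ = 865/2376, c₁ = -373/216, c₀ = -1745/594.

c₂ = 0.364, c₁ = -1.727, c₀ = -2.938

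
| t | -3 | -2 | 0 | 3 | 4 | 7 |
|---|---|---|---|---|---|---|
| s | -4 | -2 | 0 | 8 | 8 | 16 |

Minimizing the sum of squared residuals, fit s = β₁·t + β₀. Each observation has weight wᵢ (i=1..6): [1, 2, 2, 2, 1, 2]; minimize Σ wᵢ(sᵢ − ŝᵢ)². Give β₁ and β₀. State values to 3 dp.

The normal equations are: 149·β₁ + 17·β₀ = 324;  17·β₁ + 10·β₀ = 48.
Δ = 149·10 − 17² = 1201.
β₁ = (324·10 − 17·48)/1201 = 2424/1201; β₀ = (149·48 − 17·324)/1201 = 1644/1201.

β₁ = 2.018, β₀ = 1.369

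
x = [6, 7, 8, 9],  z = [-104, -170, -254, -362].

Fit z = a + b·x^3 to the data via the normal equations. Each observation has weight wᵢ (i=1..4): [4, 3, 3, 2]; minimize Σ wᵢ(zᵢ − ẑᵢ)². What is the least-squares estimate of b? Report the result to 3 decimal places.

Forming AᵀWA = [[12, 4887]; [4887, 2388885]] and AᵀWz = [-2412, -1182726]ᵀ gives AᵀWA·[a, b]ᵀ = AᵀWz.
Δ = 12·2388885 − 4887² = 4783851.
a = ((-2412)·2388885 − 4887·(-1182726))/4783851 = 1999038/531539; b = (12·(-1182726) − 4887·(-2412))/4783851 = -267252/531539.

b = -0.503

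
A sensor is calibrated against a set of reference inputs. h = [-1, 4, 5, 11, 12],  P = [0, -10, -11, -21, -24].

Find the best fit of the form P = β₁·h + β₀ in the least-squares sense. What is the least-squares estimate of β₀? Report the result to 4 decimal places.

β₀ = -2.1394

The normal system XᵀX·[β₁, β₀]ᵀ = XᵀP is [[307, 31]; [31, 5]]·[β₁, β₀]ᵀ = [-614, -66]ᵀ.
det = 307·5 − 31² = 574.
β₁ = ((-614)·5 − 31·(-66))/574 = -512/287; β₀ = (307·(-66) − 31·(-614))/574 = -614/287.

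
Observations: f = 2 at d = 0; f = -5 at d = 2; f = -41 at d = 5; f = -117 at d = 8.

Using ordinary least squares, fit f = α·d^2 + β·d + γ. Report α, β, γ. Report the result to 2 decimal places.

Entries of XᵀX: Σd^2·d^2 = 4737, Σd^2·d = 645, Σd^2 = 93, Σd·d = 93, Σd = 15, Σ1 = 4.
Right-hand side: Σd^2·f = -8533, Σd·f = -1151, Σf = -161.
Solving the 3×3 system (Gaussian elimination) gives α = -3089/1524, β = 2207/1524, γ = 367/254.

α = -2.03, β = 1.45, γ = 1.44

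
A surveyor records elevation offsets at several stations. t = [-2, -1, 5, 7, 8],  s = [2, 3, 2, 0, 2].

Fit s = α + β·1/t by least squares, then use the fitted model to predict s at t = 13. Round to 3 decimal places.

The normal system MᵀM·[α, β]ᵀ = Mᵀs is [[5, -289/280]; [-289/280, 103961/78400]]·[α, β]ᵀ = [9, -67/20]ᵀ.
Determinant 5·(103961/78400) − (-289/280)² = 109071/19600.
α = (9·(103961/78400) − (-289/280)·(-67/20))/(109071/19600) = 664567/436284; β = (5·(-67/20) − (-289/280)·9)/(109071/19600) = -146230/109071.
At t = 13: ŝ = (664567/436284)·(1) + (-146230/109071)·(1/13) = 894939/630188.

ŝ = 1.420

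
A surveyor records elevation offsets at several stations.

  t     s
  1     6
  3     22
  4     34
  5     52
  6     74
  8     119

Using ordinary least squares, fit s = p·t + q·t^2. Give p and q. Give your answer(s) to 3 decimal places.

p = 2.940, q = 1.503

AᵀA·[p, q]ᵀ = Aᵀs reads: 151·p + 945·q = 1864;  945·p + 6355·q = 12328.
(Σt·t = 151, Σt·t^2 = 945, Σt^2·t^2 = 6355, Σt·s = 1864, Σt^2·s = 12328.)
Eliminating q: 6355·(row 1) − 945·(row 2) gives 66580·p = 6355·1864 − 945·12328 = 195760, so p = 9788/3329.
Then q = (12328 − 945·(9788/3329))/6355 = 25012/16645.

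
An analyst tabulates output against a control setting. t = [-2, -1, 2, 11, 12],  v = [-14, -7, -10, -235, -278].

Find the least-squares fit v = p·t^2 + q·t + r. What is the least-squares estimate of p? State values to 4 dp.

p = -1.9811

Setting ∂/∂p … = 0 gives: 35410·p + 3058·q + 274·r = -68570;  3058·p + 274·q + 22·r = -5906;  274·p + 22·q + 5·r = -544.
(Σt^2·t^2 = 35410, Σt^2·t = 3058, Σt^2 = 274, Σt·t = 274, Σt = 22, Σ1 = 5, Σt^2·v = -68570, Σt·v = -5906, Σv = -544.)
Row-reducing yields p = -18838/9509, q = 8443/9509, r = -39406/9509.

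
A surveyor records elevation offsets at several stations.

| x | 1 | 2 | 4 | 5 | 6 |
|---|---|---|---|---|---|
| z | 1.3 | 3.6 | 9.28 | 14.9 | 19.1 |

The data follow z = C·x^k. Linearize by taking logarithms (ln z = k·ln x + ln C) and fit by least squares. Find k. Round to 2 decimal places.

Let Y = ln z. Fitting Y = k·ln x + ln C by least squares:
AᵀA = [[8.2030, 5.4806]; [5.4806, 5]], rhs = [13.6092, 9.4222]ᵀ  (here Σln x = 5.4806, Σ(ln x)² = 8.2030, Σln z = 9.4222, Σln x·ln z = 13.6092).
Solving (det = 10.9774): k = 1.49453, ln C = 0.24625.

k = 1.49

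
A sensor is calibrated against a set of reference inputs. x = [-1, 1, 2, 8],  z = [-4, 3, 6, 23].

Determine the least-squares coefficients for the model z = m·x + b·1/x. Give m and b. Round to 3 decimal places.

m = 2.864, b = 0.626

Forming MᵀM = [[70, 4]; [4, 145/64]] and Mᵀz = [203, 103/8]ᵀ gives MᵀM·[m, b]ᵀ = Mᵀz.
Δ = 70·(145/64) − 4² = 4563/32.
m = (203·(145/64) − 4·(103/8))/(4563/32) = 8713/3042; b = (70·(103/8) − 4·203)/(4563/32) = 952/1521.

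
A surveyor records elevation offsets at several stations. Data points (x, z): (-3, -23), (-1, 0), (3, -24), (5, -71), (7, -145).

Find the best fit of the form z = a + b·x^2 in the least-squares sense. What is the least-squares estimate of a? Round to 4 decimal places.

Normal-equation sums: Σ1 = 5, Σx^2 = 93, Σx^2·x^2 = 3189.
Right-hand side: Σz = -263, Σx^2·z = -9303.
MᵀM·[a, b]ᵀ = Mᵀz becomes [[5, 93]; [93, 3189]]·[a, b]ᵀ = [-263, -9303]ᵀ.
det = 5·3189 − 93² = 7296.
a = ((-263)·3189 − 93·(-9303))/7296 = 1103/304; b = (5·(-9303) − 93·(-263))/7296 = -919/304.

a = 3.6283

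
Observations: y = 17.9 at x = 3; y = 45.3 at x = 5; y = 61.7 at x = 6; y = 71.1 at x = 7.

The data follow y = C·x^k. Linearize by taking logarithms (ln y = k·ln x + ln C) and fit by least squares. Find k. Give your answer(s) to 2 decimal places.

With ln yᵢ as the transformed response and ln xᵢ as the regressor:
XᵀX = [[10.7942, 6.4457]; [6.4457, 4]], rhs = [24.9902, 15.0845]ᵀ  (here Σln x = 6.4457, Σ(ln x)² = 10.7942, Σln y = 15.0845, Σln x·ln y = 24.9902).
Δ = 10.7942·4 − (6.4457)² = 1.6295; k = (24.9902·4 − 6.4457·15.0845)/1.6295 = 1.67570, ln C = (10.7942·15.0845 − 6.4457·24.9902)/1.6295 = 1.07085.

k = 1.68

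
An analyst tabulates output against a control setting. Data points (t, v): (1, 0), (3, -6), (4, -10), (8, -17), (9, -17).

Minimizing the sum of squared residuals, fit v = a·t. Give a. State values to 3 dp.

AᵀA·[a]ᵀ = Aᵀv reads: 171·a = -347.
(Σt·t = 171, Σt·v = -347.)
Hence a = -347 / 171 ≈ -2.02924.

a = -2.029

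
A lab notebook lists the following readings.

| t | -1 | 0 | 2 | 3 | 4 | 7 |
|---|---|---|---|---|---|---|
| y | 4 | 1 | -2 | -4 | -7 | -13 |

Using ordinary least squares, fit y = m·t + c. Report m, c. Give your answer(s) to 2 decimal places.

m = -2.08, c = 1.71

With design matrix M, MᵀM = [[79, 15]; [15, 6]] and Mᵀy = [-139, -21]ᵀ.
Determinant 79·6 − 15² = 249.
m = ((-139)·6 − 15·(-21))/249 = -173/83; c = (79·(-21) − 15·(-139))/249 = 142/83.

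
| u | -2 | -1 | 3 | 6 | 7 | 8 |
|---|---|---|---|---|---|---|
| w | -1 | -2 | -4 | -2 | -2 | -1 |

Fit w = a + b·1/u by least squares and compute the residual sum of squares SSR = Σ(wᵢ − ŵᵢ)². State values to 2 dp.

The normal system MᵀM·[a, b]ᵀ = Mᵀw is [[6, -41/56]; [-41/56, 40217/28224]]·[a, b]ᵀ = [-12, 71/168]ᵀ.
Determinant 6·(40217/28224) − (-41/56)² = 75391/9408.
a = ((-12)·(40217/28224) − (-41/56)·(71/168))/(75391/9408) = -157957/75391; b = (6·(71/168) − (-41/56)·(-12))/(75391/9408) = -58800/75391.
Residuals: 53166/75391, -51625/75391, -124007/75391, 16975/75391, 15575/75391, 89916/75391; SSR = 391096/75391.

SSR = 5.19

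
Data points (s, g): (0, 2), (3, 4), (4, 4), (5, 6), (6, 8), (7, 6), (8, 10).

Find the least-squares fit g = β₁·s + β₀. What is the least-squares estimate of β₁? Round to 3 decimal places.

Entries of MᵀM: Σs·s = 199, Σs = 33, Σ1 = 7.
Right-hand side: Σs·g = 228, Σg = 40.
So MᵀM·[β₁, β₀]ᵀ = Mᵀg: [[199, 33]; [33, 7]]·[β₁, β₀]ᵀ = [228, 40]ᵀ.
Determinant 199·7 − 33² = 304.
β₁ = (228·7 − 33·40)/304 = 69/76; β₀ = (199·40 − 33·228)/304 = 109/76.

β₁ = 0.908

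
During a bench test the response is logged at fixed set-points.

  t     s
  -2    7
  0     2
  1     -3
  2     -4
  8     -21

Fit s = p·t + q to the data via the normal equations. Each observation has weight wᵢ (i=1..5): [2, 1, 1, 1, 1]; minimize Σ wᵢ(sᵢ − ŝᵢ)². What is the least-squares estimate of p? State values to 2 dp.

The normal system MᵀWM·[p, q]ᵀ = MᵀWs is [[77, 7]; [7, 6]]·[p, q]ᵀ = [-207, -12]ᵀ.
Δ = 77·6 − 7² = 413.
p = ((-207)·6 − 7·(-12))/413 = -1158/413; q = (77·(-12) − 7·(-207))/413 = 75/59.

p = -2.80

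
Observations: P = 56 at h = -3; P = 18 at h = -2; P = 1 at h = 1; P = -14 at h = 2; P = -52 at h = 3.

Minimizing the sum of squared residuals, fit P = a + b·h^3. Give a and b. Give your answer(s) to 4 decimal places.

Normal-equation sums: Σ1 = 5, Σh^3 = 1, Σh^3·h^3 = 1587.
For XᵀP: ΣP = 9, Σh^3·P = -3171.
Normal equations: [[5, 1]; [1, 1587]]·[a, b]ᵀ = [9, -3171]ᵀ.
Eliminating b: 1587·(row 1) − 1·(row 2) gives 7934·a = 1587·9 − 1·(-3171) = 17454, so a = 8727/3967.
Then b = ((-3171) − 1·(8727/3967))/1587 = -7932/3967.

a = 2.1999, b = -1.9995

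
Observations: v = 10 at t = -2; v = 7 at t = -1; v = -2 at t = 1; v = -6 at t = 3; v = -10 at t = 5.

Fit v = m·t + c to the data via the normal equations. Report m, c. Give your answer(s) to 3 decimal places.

m = -2.921, c = 3.305

The normal system AᵀA·[m, c]ᵀ = Aᵀv is [[40, 6]; [6, 5]]·[m, c]ᵀ = [-97, -1]ᵀ.
Δ = 40·5 − 6² = 164.
m = ((-97)·5 − 6·(-1))/164 = -479/164; c = (40·(-1) − 6·(-97))/164 = 271/82.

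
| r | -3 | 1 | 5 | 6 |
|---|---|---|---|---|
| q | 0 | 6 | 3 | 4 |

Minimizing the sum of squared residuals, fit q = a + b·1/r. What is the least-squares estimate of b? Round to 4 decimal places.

Sums needed: Σ1 = 4, Σ1/r = 31/30, Σ1/r·1/r = 1061/900.
Moment sums: Σq = 13, Σ1/r·q = 109/15.
Normal equations: [[4, 31/30]; [31/30, 1061/900]]·[a, b]ᵀ = [13, 109/15]ᵀ.
Δ = 4·(1061/900) − (31/30)² = 3283/900.
a = (13·(1061/900) − (31/30)·(109/15))/(3283/900) = 15/7; b = (4·(109/15) − (31/30)·13)/(3283/900) = 30/7.

b = 4.2857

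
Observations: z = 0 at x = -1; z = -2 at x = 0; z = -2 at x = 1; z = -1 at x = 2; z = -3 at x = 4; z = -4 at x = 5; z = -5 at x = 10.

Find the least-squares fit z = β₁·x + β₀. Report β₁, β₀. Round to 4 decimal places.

β₁ = -0.4167, β₀ = -1.1786

Entries of MᵀM: Σx·x = 147, Σx = 21, Σ1 = 7.
Moment sums: Σx·z = -86, Σz = -17.
Δ = 147·7 − 21² = 588.
β₁ = ((-86)·7 − 21·(-17))/588 = -5/12; β₀ = (147·(-17) − 21·(-86))/588 = -33/28.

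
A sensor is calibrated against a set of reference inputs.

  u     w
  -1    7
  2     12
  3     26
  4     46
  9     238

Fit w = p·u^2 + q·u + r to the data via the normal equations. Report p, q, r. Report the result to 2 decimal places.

Forming AᵀA = [[6915, 827, 111]; [827, 111, 17]; [111, 17, 5]] and Aᵀw = [20303, 2421, 329]ᵀ gives AᵀA·[p, q, r]ᵀ = Aᵀw.
Row-reducing yields p = 132498/43303, q = -59648/43303, r = 110685/43303.

p = 3.06, q = -1.38, r = 2.56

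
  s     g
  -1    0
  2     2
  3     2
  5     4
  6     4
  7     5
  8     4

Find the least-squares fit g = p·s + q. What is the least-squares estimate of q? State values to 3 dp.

The normal system XᵀX·[p, q]ᵀ = Xᵀg is [[188, 30]; [30, 7]]·[p, q]ᵀ = [121, 21]ᵀ.
Determinant 188·7 − 30² = 416.
p = (121·7 − 30·21)/416 = 217/416; q = (188·21 − 30·121)/416 = 159/208.

q = 0.764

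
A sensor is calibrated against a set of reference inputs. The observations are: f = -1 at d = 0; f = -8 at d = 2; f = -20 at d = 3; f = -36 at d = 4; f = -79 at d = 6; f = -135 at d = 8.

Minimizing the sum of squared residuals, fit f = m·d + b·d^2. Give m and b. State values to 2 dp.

m = -0.75, b = -2.03

The normal equations are: 129·m + 827·b = -1774;  827·m + 5745·b = -12272.
Eliminating b: 5745·(row 1) − 827·(row 2) gives 57176·m = 5745·(-1774) − 827·(-12272) = -42686, so m = -3049/4084.
Then b = ((-12272) − 827·(-3049/4084))/5745 = -8285/4084.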